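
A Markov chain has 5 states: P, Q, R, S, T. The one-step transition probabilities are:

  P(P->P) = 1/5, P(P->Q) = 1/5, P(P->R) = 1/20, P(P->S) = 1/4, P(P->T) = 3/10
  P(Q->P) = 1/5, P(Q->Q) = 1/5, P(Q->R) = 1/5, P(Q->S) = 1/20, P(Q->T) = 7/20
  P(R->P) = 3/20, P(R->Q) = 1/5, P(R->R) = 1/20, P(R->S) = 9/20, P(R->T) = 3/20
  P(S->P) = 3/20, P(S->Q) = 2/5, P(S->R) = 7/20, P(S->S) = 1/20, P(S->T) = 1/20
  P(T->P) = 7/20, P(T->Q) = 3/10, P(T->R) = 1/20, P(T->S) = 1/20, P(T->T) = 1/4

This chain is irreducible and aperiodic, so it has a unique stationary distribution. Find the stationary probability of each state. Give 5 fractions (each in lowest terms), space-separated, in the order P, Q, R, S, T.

The stationary distribution satisfies pi = pi * P, i.e.:
  pi_P = 1/5*pi_P + 1/5*pi_Q + 3/20*pi_R + 3/20*pi_S + 7/20*pi_T
  pi_Q = 1/5*pi_P + 1/5*pi_Q + 1/5*pi_R + 2/5*pi_S + 3/10*pi_T
  pi_R = 1/20*pi_P + 1/5*pi_Q + 1/20*pi_R + 7/20*pi_S + 1/20*pi_T
  pi_S = 1/4*pi_P + 1/20*pi_Q + 9/20*pi_R + 1/20*pi_S + 1/20*pi_T
  pi_T = 3/10*pi_P + 7/20*pi_Q + 3/20*pi_R + 1/20*pi_S + 1/4*pi_T
with normalization: pi_P + pi_Q + pi_R + pi_S + pi_T = 1.

Using the first 4 balance equations plus normalization, the linear system A*pi = b is:
  [-4/5, 1/5, 3/20, 3/20, 7/20] . pi = 0
  [1/5, -4/5, 1/5, 2/5, 3/10] . pi = 0
  [1/20, 1/5, -19/20, 7/20, 1/20] . pi = 0
  [1/4, 1/20, 9/20, -19/20, 1/20] . pi = 0
  [1, 1, 1, 1, 1] . pi = 1

Solving yields:
  pi_P = 10387/46666
  pi_Q = 11847/46666
  pi_R = 12349/93332
  pi_S = 13761/93332
  pi_T = 11377/46666

Verification (pi * P):
  10387/46666*1/5 + 11847/46666*1/5 + 12349/93332*3/20 + 13761/93332*3/20 + 11377/46666*7/20 = 10387/46666 = pi_P  (ok)
  10387/46666*1/5 + 11847/46666*1/5 + 12349/93332*1/5 + 13761/93332*2/5 + 11377/46666*3/10 = 11847/46666 = pi_Q  (ok)
  10387/46666*1/20 + 11847/46666*1/5 + 12349/93332*1/20 + 13761/93332*7/20 + 11377/46666*1/20 = 12349/93332 = pi_R  (ok)
  10387/46666*1/4 + 11847/46666*1/20 + 12349/93332*9/20 + 13761/93332*1/20 + 11377/46666*1/20 = 13761/93332 = pi_S  (ok)
  10387/46666*3/10 + 11847/46666*7/20 + 12349/93332*3/20 + 13761/93332*1/20 + 11377/46666*1/4 = 11377/46666 = pi_T  (ok)

Answer: 10387/46666 11847/46666 12349/93332 13761/93332 11377/46666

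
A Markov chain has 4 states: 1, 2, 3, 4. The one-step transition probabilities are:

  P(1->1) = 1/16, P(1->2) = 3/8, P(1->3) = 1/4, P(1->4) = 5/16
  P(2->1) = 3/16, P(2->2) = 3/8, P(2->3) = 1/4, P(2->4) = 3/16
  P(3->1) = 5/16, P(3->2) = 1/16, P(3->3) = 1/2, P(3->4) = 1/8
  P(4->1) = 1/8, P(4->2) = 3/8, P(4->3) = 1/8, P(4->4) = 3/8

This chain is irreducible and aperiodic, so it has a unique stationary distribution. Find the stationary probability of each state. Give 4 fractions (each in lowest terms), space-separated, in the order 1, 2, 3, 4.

Answer: 261/1402 397/1402 206/701 166/701

Derivation:
The stationary distribution satisfies pi = pi * P, i.e.:
  pi_1 = 1/16*pi_1 + 3/16*pi_2 + 5/16*pi_3 + 1/8*pi_4
  pi_2 = 3/8*pi_1 + 3/8*pi_2 + 1/16*pi_3 + 3/8*pi_4
  pi_3 = 1/4*pi_1 + 1/4*pi_2 + 1/2*pi_3 + 1/8*pi_4
  pi_4 = 5/16*pi_1 + 3/16*pi_2 + 1/8*pi_3 + 3/8*pi_4
with normalization: pi_1 + pi_2 + pi_3 + pi_4 = 1.

Using the first 3 balance equations plus normalization, the linear system A*pi = b is:
  [-15/16, 3/16, 5/16, 1/8] . pi = 0
  [3/8, -5/8, 1/16, 3/8] . pi = 0
  [1/4, 1/4, -1/2, 1/8] . pi = 0
  [1, 1, 1, 1] . pi = 1

Solving yields:
  pi_1 = 261/1402
  pi_2 = 397/1402
  pi_3 = 206/701
  pi_4 = 166/701

Verification (pi * P):
  261/1402*1/16 + 397/1402*3/16 + 206/701*5/16 + 166/701*1/8 = 261/1402 = pi_1  (ok)
  261/1402*3/8 + 397/1402*3/8 + 206/701*1/16 + 166/701*3/8 = 397/1402 = pi_2  (ok)
  261/1402*1/4 + 397/1402*1/4 + 206/701*1/2 + 166/701*1/8 = 206/701 = pi_3  (ok)
  261/1402*5/16 + 397/1402*3/16 + 206/701*1/8 + 166/701*3/8 = 166/701 = pi_4  (ok)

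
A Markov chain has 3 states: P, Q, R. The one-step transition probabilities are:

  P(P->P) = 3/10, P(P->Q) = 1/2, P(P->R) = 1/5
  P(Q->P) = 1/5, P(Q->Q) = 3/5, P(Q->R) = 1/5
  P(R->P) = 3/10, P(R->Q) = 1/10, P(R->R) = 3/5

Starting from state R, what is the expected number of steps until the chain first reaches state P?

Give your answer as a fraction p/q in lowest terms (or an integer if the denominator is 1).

Let h_i = expected steps to first reach P from state i.
Boundary: h_P = 0.
First-step equations for the other states:
  h_Q = 1 + 1/5*h_P + 3/5*h_Q + 1/5*h_R
  h_R = 1 + 3/10*h_P + 1/10*h_Q + 3/5*h_R

Substituting h_P = 0 and rearranging gives the linear system (I - Q) h = 1:
  [2/5, -1/5] . (h_Q, h_R) = 1
  [-1/10, 2/5] . (h_Q, h_R) = 1

Solving yields:
  h_Q = 30/7
  h_R = 25/7

Starting state is R, so the expected hitting time is h_R = 25/7.

Answer: 25/7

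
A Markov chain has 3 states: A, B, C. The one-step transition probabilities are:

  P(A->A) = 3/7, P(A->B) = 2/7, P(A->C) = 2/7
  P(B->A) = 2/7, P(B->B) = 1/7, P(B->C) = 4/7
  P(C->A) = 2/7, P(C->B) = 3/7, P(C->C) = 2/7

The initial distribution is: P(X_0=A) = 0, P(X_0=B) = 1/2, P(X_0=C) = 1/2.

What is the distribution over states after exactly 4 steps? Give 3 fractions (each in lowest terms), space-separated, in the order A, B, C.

Propagating the distribution step by step (d_{t+1} = d_t * P):
d_0 = (A=0, B=1/2, C=1/2)
  d_1[A] = 0*3/7 + 1/2*2/7 + 1/2*2/7 = 2/7
  d_1[B] = 0*2/7 + 1/2*1/7 + 1/2*3/7 = 2/7
  d_1[C] = 0*2/7 + 1/2*4/7 + 1/2*2/7 = 3/7
d_1 = (A=2/7, B=2/7, C=3/7)
  d_2[A] = 2/7*3/7 + 2/7*2/7 + 3/7*2/7 = 16/49
  d_2[B] = 2/7*2/7 + 2/7*1/7 + 3/7*3/7 = 15/49
  d_2[C] = 2/7*2/7 + 2/7*4/7 + 3/7*2/7 = 18/49
d_2 = (A=16/49, B=15/49, C=18/49)
  d_3[A] = 16/49*3/7 + 15/49*2/7 + 18/49*2/7 = 114/343
  d_3[B] = 16/49*2/7 + 15/49*1/7 + 18/49*3/7 = 101/343
  d_3[C] = 16/49*2/7 + 15/49*4/7 + 18/49*2/7 = 128/343
d_3 = (A=114/343, B=101/343, C=128/343)
  d_4[A] = 114/343*3/7 + 101/343*2/7 + 128/343*2/7 = 800/2401
  d_4[B] = 114/343*2/7 + 101/343*1/7 + 128/343*3/7 = 713/2401
  d_4[C] = 114/343*2/7 + 101/343*4/7 + 128/343*2/7 = 888/2401
d_4 = (A=800/2401, B=713/2401, C=888/2401)

Answer: 800/2401 713/2401 888/2401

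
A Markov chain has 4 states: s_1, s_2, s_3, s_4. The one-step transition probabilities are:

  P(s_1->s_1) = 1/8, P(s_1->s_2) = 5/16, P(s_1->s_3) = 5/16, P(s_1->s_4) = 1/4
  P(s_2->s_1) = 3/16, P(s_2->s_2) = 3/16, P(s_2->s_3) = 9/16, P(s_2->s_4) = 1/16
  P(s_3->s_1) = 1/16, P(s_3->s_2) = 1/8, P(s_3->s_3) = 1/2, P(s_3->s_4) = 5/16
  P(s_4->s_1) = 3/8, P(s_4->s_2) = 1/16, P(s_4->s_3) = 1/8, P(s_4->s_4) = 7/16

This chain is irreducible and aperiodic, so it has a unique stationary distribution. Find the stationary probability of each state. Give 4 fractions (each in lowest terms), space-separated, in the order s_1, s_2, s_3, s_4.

The stationary distribution satisfies pi = pi * P, i.e.:
  pi_s_1 = 1/8*pi_s_1 + 3/16*pi_s_2 + 1/16*pi_s_3 + 3/8*pi_s_4
  pi_s_2 = 5/16*pi_s_1 + 3/16*pi_s_2 + 1/8*pi_s_3 + 1/16*pi_s_4
  pi_s_3 = 5/16*pi_s_1 + 9/16*pi_s_2 + 1/2*pi_s_3 + 1/8*pi_s_4
  pi_s_4 = 1/4*pi_s_1 + 1/16*pi_s_2 + 5/16*pi_s_3 + 7/16*pi_s_4
with normalization: pi_s_1 + pi_s_2 + pi_s_3 + pi_s_4 = 1.

Using the first 3 balance equations plus normalization, the linear system A*pi = b is:
  [-7/8, 3/16, 1/16, 3/8] . pi = 0
  [5/16, -13/16, 1/8, 1/16] . pi = 0
  [5/16, 9/16, -1/2, 1/8] . pi = 0
  [1, 1, 1, 1] . pi = 1

Solving yields:
  pi_s_1 = 587/3139
  pi_s_2 = 11/73
  pi_s_3 = 1135/3139
  pi_s_4 = 944/3139

Verification (pi * P):
  587/3139*1/8 + 11/73*3/16 + 1135/3139*1/16 + 944/3139*3/8 = 587/3139 = pi_s_1  (ok)
  587/3139*5/16 + 11/73*3/16 + 1135/3139*1/8 + 944/3139*1/16 = 11/73 = pi_s_2  (ok)
  587/3139*5/16 + 11/73*9/16 + 1135/3139*1/2 + 944/3139*1/8 = 1135/3139 = pi_s_3  (ok)
  587/3139*1/4 + 11/73*1/16 + 1135/3139*5/16 + 944/3139*7/16 = 944/3139 = pi_s_4  (ok)

Answer: 587/3139 11/73 1135/3139 944/3139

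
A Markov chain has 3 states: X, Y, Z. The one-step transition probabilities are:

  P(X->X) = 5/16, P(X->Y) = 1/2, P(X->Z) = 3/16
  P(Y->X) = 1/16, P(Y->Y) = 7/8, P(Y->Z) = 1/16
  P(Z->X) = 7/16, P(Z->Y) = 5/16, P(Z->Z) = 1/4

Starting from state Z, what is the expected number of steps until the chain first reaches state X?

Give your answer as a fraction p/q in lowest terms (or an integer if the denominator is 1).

Answer: 112/19

Derivation:
Let h_i = expected steps to first reach X from state i.
Boundary: h_X = 0.
First-step equations for the other states:
  h_Y = 1 + 1/16*h_X + 7/8*h_Y + 1/16*h_Z
  h_Z = 1 + 7/16*h_X + 5/16*h_Y + 1/4*h_Z

Substituting h_X = 0 and rearranging gives the linear system (I - Q) h = 1:
  [1/8, -1/16] . (h_Y, h_Z) = 1
  [-5/16, 3/4] . (h_Y, h_Z) = 1

Solving yields:
  h_Y = 208/19
  h_Z = 112/19

Starting state is Z, so the expected hitting time is h_Z = 112/19.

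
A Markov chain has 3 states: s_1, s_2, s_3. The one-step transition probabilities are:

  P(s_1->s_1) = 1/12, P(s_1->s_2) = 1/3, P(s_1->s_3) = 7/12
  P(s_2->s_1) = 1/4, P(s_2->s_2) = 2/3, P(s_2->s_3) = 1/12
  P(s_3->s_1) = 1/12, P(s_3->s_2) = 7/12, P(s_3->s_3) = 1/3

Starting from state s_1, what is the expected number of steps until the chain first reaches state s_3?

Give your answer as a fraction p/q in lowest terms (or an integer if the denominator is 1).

Let h_i = expected steps to first reach s_3 from state i.
Boundary: h_s_3 = 0.
First-step equations for the other states:
  h_s_1 = 1 + 1/12*h_s_1 + 1/3*h_s_2 + 7/12*h_s_3
  h_s_2 = 1 + 1/4*h_s_1 + 2/3*h_s_2 + 1/12*h_s_3

Substituting h_s_3 = 0 and rearranging gives the linear system (I - Q) h = 1:
  [11/12, -1/3] . (h_s_1, h_s_2) = 1
  [-1/4, 1/3] . (h_s_1, h_s_2) = 1

Solving yields:
  h_s_1 = 3
  h_s_2 = 21/4

Starting state is s_1, so the expected hitting time is h_s_1 = 3.

Answer: 3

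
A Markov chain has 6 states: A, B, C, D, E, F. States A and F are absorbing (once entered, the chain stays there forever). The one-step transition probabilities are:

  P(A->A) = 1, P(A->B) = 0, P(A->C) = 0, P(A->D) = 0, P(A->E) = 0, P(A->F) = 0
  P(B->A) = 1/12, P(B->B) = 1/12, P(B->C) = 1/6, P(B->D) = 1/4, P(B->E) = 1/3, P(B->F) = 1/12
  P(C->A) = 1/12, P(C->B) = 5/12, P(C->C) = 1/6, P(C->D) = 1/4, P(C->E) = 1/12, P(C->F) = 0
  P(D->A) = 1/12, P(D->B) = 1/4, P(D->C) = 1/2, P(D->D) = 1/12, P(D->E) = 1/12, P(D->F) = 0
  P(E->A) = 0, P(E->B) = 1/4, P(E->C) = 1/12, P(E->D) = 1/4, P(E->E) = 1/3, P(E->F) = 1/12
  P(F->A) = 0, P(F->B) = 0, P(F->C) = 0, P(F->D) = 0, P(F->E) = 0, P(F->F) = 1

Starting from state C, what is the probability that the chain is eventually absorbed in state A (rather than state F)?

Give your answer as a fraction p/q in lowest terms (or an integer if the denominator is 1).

Answer: 421/662

Derivation:
Let a_i = P(absorbed in A | start in state i).
Boundary conditions: a_A = 1, a_F = 0.
For each transient state i, a_i = sum_j P(i->j) * a_j:
  a_B = 1/12*a_A + 1/12*a_B + 1/6*a_C + 1/4*a_D + 1/3*a_E + 1/12*a_F
  a_C = 1/12*a_A + 5/12*a_B + 1/6*a_C + 1/4*a_D + 1/12*a_E + 0*a_F
  a_D = 1/12*a_A + 1/4*a_B + 1/2*a_C + 1/12*a_D + 1/12*a_E + 0*a_F
  a_E = 0*a_A + 1/4*a_B + 1/12*a_C + 1/4*a_D + 1/3*a_E + 1/12*a_F

Substituting a_A = 1 and a_F = 0, rearrange to (I - Q) a = r where r[i] = P(i -> A):
  [11/12, -1/6, -1/4, -1/3] . (a_B, a_C, a_D, a_E) = 1/12
  [-5/12, 5/6, -1/4, -1/12] . (a_B, a_C, a_D, a_E) = 1/12
  [-1/4, -1/2, 11/12, -1/12] . (a_B, a_C, a_D, a_E) = 1/12
  [-1/4, -1/12, -1/4, 2/3] . (a_B, a_C, a_D, a_E) = 0

Solving yields:
  a_B = 765/1324
  a_C = 421/662
  a_D = 853/1324
  a_E = 178/331

Starting state is C, so the absorption probability is a_C = 421/662.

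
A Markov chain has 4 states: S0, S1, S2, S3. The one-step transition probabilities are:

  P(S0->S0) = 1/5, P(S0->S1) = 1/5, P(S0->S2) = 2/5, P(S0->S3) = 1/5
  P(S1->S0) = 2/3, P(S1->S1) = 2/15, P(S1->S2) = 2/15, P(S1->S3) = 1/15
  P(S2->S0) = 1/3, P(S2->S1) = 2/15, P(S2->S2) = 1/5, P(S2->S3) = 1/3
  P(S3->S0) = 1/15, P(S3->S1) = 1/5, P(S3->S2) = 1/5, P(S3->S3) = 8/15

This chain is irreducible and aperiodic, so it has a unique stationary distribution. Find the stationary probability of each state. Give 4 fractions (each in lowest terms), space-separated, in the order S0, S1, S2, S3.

Answer: 797/2942 507/2942 357/1471 462/1471

Derivation:
The stationary distribution satisfies pi = pi * P, i.e.:
  pi_S0 = 1/5*pi_S0 + 2/3*pi_S1 + 1/3*pi_S2 + 1/15*pi_S3
  pi_S1 = 1/5*pi_S0 + 2/15*pi_S1 + 2/15*pi_S2 + 1/5*pi_S3
  pi_S2 = 2/5*pi_S0 + 2/15*pi_S1 + 1/5*pi_S2 + 1/5*pi_S3
  pi_S3 = 1/5*pi_S0 + 1/15*pi_S1 + 1/3*pi_S2 + 8/15*pi_S3
with normalization: pi_S0 + pi_S1 + pi_S2 + pi_S3 = 1.

Using the first 3 balance equations plus normalization, the linear system A*pi = b is:
  [-4/5, 2/3, 1/3, 1/15] . pi = 0
  [1/5, -13/15, 2/15, 1/5] . pi = 0
  [2/5, 2/15, -4/5, 1/5] . pi = 0
  [1, 1, 1, 1] . pi = 1

Solving yields:
  pi_S0 = 797/2942
  pi_S1 = 507/2942
  pi_S2 = 357/1471
  pi_S3 = 462/1471

Verification (pi * P):
  797/2942*1/5 + 507/2942*2/3 + 357/1471*1/3 + 462/1471*1/15 = 797/2942 = pi_S0  (ok)
  797/2942*1/5 + 507/2942*2/15 + 357/1471*2/15 + 462/1471*1/5 = 507/2942 = pi_S1  (ok)
  797/2942*2/5 + 507/2942*2/15 + 357/1471*1/5 + 462/1471*1/5 = 357/1471 = pi_S2  (ok)
  797/2942*1/5 + 507/2942*1/15 + 357/1471*1/3 + 462/1471*8/15 = 462/1471 = pi_S3  (ok)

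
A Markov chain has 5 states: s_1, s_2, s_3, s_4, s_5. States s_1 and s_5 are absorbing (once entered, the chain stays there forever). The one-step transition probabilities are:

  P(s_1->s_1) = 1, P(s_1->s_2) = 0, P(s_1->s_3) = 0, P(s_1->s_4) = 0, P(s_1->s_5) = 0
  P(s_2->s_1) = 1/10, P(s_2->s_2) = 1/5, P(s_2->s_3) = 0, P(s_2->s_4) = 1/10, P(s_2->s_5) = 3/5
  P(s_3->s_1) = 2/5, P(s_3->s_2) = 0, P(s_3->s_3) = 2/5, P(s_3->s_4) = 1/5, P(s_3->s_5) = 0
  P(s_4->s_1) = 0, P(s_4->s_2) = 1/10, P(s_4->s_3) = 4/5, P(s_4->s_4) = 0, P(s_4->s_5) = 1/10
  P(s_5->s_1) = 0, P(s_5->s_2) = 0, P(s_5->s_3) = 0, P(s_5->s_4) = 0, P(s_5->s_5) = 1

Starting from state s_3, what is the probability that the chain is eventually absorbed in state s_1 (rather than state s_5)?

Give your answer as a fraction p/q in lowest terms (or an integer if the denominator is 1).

Answer: 159/173

Derivation:
Let a_i = P(absorbed in s_1 | start in state i).
Boundary conditions: a_s_1 = 1, a_s_5 = 0.
For each transient state i, a_i = sum_j P(i->j) * a_j:
  a_s_2 = 1/10*a_s_1 + 1/5*a_s_2 + 0*a_s_3 + 1/10*a_s_4 + 3/5*a_s_5
  a_s_3 = 2/5*a_s_1 + 0*a_s_2 + 2/5*a_s_3 + 1/5*a_s_4 + 0*a_s_5
  a_s_4 = 0*a_s_1 + 1/10*a_s_2 + 4/5*a_s_3 + 0*a_s_4 + 1/10*a_s_5

Substituting a_s_1 = 1 and a_s_5 = 0, rearrange to (I - Q) a = r where r[i] = P(i -> s_1):
  [4/5, 0, -1/10] . (a_s_2, a_s_3, a_s_4) = 1/10
  [0, 3/5, -1/5] . (a_s_2, a_s_3, a_s_4) = 2/5
  [-1/10, -4/5, 1] . (a_s_2, a_s_3, a_s_4) = 0

Solving yields:
  a_s_2 = 38/173
  a_s_3 = 159/173
  a_s_4 = 131/173

Starting state is s_3, so the absorption probability is a_s_3 = 159/173.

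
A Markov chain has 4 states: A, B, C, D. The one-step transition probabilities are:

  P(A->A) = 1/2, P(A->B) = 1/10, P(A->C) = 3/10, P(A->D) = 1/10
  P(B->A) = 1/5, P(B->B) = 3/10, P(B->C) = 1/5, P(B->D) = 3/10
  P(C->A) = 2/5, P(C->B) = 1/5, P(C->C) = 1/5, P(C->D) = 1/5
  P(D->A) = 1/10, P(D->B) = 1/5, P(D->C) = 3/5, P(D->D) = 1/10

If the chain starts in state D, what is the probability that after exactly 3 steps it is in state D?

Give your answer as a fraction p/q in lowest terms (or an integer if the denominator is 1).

Answer: 167/1000

Derivation:
Computing P^3 by repeated multiplication:
P^1 =
  A: [1/2, 1/10, 3/10, 1/10]
  B: [1/5, 3/10, 1/5, 3/10]
  C: [2/5, 1/5, 1/5, 1/5]
  D: [1/10, 1/5, 3/5, 1/10]
P^2 =
  A: [2/5, 4/25, 29/100, 3/20]
  B: [27/100, 21/100, 17/50, 9/50]
  C: [17/50, 9/50, 8/25, 4/25]
  D: [17/50, 21/100, 1/4, 1/5]
P^3 =
  A: [363/1000, 22/125, 3/10, 161/1000]
  B: [331/1000, 97/500, 299/1000, 22/125]
  C: [7/20, 23/125, 149/500, 21/125]
  D: [83/250, 187/1000, 157/500, 167/1000]

(P^3)[D -> D] = 167/1000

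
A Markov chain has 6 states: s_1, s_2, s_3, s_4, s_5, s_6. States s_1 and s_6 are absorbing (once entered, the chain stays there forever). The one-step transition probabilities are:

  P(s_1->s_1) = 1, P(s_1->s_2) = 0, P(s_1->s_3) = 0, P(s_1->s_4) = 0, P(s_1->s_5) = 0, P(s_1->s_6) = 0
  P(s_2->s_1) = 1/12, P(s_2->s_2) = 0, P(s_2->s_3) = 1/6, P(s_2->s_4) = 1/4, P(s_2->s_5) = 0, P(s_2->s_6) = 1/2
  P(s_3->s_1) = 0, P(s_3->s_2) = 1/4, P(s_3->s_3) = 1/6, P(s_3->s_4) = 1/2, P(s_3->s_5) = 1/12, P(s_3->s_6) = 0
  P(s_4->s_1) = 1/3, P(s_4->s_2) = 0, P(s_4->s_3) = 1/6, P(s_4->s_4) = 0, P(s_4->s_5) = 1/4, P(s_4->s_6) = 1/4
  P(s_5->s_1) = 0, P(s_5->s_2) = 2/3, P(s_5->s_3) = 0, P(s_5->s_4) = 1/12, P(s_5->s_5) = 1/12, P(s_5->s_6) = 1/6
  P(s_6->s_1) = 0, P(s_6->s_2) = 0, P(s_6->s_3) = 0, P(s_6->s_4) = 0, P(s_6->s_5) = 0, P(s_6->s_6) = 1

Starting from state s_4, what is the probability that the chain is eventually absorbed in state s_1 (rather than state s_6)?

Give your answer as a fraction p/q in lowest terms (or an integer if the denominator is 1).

Let a_i = P(absorbed in s_1 | start in state i).
Boundary conditions: a_s_1 = 1, a_s_6 = 0.
For each transient state i, a_i = sum_j P(i->j) * a_j:
  a_s_2 = 1/12*a_s_1 + 0*a_s_2 + 1/6*a_s_3 + 1/4*a_s_4 + 0*a_s_5 + 1/2*a_s_6
  a_s_3 = 0*a_s_1 + 1/4*a_s_2 + 1/6*a_s_3 + 1/2*a_s_4 + 1/12*a_s_5 + 0*a_s_6
  a_s_4 = 1/3*a_s_1 + 0*a_s_2 + 1/6*a_s_3 + 0*a_s_4 + 1/4*a_s_5 + 1/4*a_s_6
  a_s_5 = 0*a_s_1 + 2/3*a_s_2 + 0*a_s_3 + 1/12*a_s_4 + 1/12*a_s_5 + 1/6*a_s_6

Substituting a_s_1 = 1 and a_s_6 = 0, rearrange to (I - Q) a = r where r[i] = P(i -> s_1):
  [1, -1/6, -1/4, 0] . (a_s_2, a_s_3, a_s_4, a_s_5) = 1/12
  [-1/4, 5/6, -1/2, -1/12] . (a_s_2, a_s_3, a_s_4, a_s_5) = 0
  [0, -1/6, 1, -1/4] . (a_s_2, a_s_3, a_s_4, a_s_5) = 1/3
  [-2/3, 0, -1/12, 11/12] . (a_s_2, a_s_3, a_s_4, a_s_5) = 0

Solving yields:
  a_s_2 = 251/971
  a_s_3 = 1445/3884
  a_s_4 = 879/1942
  a_s_5 = 445/1942

Starting state is s_4, so the absorption probability is a_s_4 = 879/1942.

Answer: 879/1942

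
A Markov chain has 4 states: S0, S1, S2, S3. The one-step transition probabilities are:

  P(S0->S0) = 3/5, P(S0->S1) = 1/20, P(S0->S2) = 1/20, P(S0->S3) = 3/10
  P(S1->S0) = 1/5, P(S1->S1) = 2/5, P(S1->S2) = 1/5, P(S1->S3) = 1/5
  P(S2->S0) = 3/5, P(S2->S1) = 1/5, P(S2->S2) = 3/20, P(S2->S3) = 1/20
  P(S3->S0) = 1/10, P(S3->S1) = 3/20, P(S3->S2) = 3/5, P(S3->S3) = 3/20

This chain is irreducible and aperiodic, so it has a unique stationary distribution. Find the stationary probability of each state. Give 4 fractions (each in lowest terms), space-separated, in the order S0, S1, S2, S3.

Answer: 1322/3029 471/3029 622/3029 614/3029

Derivation:
The stationary distribution satisfies pi = pi * P, i.e.:
  pi_S0 = 3/5*pi_S0 + 1/5*pi_S1 + 3/5*pi_S2 + 1/10*pi_S3
  pi_S1 = 1/20*pi_S0 + 2/5*pi_S1 + 1/5*pi_S2 + 3/20*pi_S3
  pi_S2 = 1/20*pi_S0 + 1/5*pi_S1 + 3/20*pi_S2 + 3/5*pi_S3
  pi_S3 = 3/10*pi_S0 + 1/5*pi_S1 + 1/20*pi_S2 + 3/20*pi_S3
with normalization: pi_S0 + pi_S1 + pi_S2 + pi_S3 = 1.

Using the first 3 balance equations plus normalization, the linear system A*pi = b is:
  [-2/5, 1/5, 3/5, 1/10] . pi = 0
  [1/20, -3/5, 1/5, 3/20] . pi = 0
  [1/20, 1/5, -17/20, 3/5] . pi = 0
  [1, 1, 1, 1] . pi = 1

Solving yields:
  pi_S0 = 1322/3029
  pi_S1 = 471/3029
  pi_S2 = 622/3029
  pi_S3 = 614/3029

Verification (pi * P):
  1322/3029*3/5 + 471/3029*1/5 + 622/3029*3/5 + 614/3029*1/10 = 1322/3029 = pi_S0  (ok)
  1322/3029*1/20 + 471/3029*2/5 + 622/3029*1/5 + 614/3029*3/20 = 471/3029 = pi_S1  (ok)
  1322/3029*1/20 + 471/3029*1/5 + 622/3029*3/20 + 614/3029*3/5 = 622/3029 = pi_S2  (ok)
  1322/3029*3/10 + 471/3029*1/5 + 622/3029*1/20 + 614/3029*3/20 = 614/3029 = pi_S3  (ok)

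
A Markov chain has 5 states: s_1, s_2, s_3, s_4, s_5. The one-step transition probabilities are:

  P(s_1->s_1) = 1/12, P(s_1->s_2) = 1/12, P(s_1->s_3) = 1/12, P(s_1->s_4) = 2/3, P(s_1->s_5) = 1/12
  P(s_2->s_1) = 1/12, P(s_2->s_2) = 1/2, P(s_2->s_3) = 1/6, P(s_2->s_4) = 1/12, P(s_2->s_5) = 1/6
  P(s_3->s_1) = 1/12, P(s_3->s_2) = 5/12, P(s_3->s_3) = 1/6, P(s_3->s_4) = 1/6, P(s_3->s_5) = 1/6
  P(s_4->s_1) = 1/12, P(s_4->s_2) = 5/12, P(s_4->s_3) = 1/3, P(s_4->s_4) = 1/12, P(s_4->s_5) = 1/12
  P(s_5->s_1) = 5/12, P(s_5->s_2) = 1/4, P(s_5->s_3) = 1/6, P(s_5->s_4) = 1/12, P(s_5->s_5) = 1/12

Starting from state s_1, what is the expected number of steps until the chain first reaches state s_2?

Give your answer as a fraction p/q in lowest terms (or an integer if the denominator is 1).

Answer: 16356/4433

Derivation:
Let h_i = expected steps to first reach s_2 from state i.
Boundary: h_s_2 = 0.
First-step equations for the other states:
  h_s_1 = 1 + 1/12*h_s_1 + 1/12*h_s_2 + 1/12*h_s_3 + 2/3*h_s_4 + 1/12*h_s_5
  h_s_3 = 1 + 1/12*h_s_1 + 5/12*h_s_2 + 1/6*h_s_3 + 1/6*h_s_4 + 1/6*h_s_5
  h_s_4 = 1 + 1/12*h_s_1 + 5/12*h_s_2 + 1/3*h_s_3 + 1/12*h_s_4 + 1/12*h_s_5
  h_s_5 = 1 + 5/12*h_s_1 + 1/4*h_s_2 + 1/6*h_s_3 + 1/12*h_s_4 + 1/12*h_s_5

Substituting h_s_2 = 0 and rearranging gives the linear system (I - Q) h = 1:
  [11/12, -1/12, -2/3, -1/12] . (h_s_1, h_s_3, h_s_4, h_s_5) = 1
  [-1/12, 5/6, -1/6, -1/6] . (h_s_1, h_s_3, h_s_4, h_s_5) = 1
  [-1/12, -1/3, 11/12, -1/12] . (h_s_1, h_s_3, h_s_4, h_s_5) = 1
  [-5/12, -1/6, -1/12, 11/12] . (h_s_1, h_s_3, h_s_4, h_s_5) = 1

Solving yields:
  h_s_1 = 16356/4433
  h_s_3 = 12552/4433
  h_s_4 = 12312/4433
  h_s_5 = 15672/4433

Starting state is s_1, so the expected hitting time is h_s_1 = 16356/4433.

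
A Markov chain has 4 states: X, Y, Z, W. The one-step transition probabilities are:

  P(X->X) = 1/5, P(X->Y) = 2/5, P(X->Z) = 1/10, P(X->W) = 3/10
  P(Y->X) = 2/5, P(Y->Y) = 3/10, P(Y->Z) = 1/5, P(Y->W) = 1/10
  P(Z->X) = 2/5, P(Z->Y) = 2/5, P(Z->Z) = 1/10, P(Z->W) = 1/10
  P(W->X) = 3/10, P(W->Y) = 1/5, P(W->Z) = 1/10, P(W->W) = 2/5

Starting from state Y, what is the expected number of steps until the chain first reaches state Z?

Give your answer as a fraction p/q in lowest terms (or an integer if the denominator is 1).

Let h_i = expected steps to first reach Z from state i.
Boundary: h_Z = 0.
First-step equations for the other states:
  h_X = 1 + 1/5*h_X + 2/5*h_Y + 1/10*h_Z + 3/10*h_W
  h_Y = 1 + 2/5*h_X + 3/10*h_Y + 1/5*h_Z + 1/10*h_W
  h_W = 1 + 3/10*h_X + 1/5*h_Y + 1/10*h_Z + 2/5*h_W

Substituting h_Z = 0 and rearranging gives the linear system (I - Q) h = 1:
  [4/5, -2/5, -3/10] . (h_X, h_Y, h_W) = 1
  [-2/5, 7/10, -1/10] . (h_X, h_Y, h_W) = 1
  [-3/10, -1/5, 3/5] . (h_X, h_Y, h_W) = 1

Solving yields:
  h_X = 38/5
  h_Y = 172/25
  h_W = 194/25

Starting state is Y, so the expected hitting time is h_Y = 172/25.

Answer: 172/25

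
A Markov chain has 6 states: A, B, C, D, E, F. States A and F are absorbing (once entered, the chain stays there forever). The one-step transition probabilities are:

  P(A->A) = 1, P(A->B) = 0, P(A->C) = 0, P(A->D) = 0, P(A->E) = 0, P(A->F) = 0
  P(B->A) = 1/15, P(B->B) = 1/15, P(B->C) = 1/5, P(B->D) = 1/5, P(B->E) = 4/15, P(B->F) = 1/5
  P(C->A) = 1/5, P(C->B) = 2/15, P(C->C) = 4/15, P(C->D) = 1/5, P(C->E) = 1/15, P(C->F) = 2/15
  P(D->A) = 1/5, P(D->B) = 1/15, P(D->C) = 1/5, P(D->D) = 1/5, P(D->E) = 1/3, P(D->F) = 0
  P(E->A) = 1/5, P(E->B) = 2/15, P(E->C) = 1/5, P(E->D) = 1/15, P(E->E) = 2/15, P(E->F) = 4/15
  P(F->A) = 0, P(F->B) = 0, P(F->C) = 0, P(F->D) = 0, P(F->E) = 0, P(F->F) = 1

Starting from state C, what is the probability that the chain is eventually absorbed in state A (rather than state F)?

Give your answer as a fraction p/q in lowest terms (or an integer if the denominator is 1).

Answer: 4827/8392

Derivation:
Let a_i = P(absorbed in A | start in state i).
Boundary conditions: a_A = 1, a_F = 0.
For each transient state i, a_i = sum_j P(i->j) * a_j:
  a_B = 1/15*a_A + 1/15*a_B + 1/5*a_C + 1/5*a_D + 4/15*a_E + 1/5*a_F
  a_C = 1/5*a_A + 2/15*a_B + 4/15*a_C + 1/5*a_D + 1/15*a_E + 2/15*a_F
  a_D = 1/5*a_A + 1/15*a_B + 1/5*a_C + 1/5*a_D + 1/3*a_E + 0*a_F
  a_E = 1/5*a_A + 2/15*a_B + 1/5*a_C + 1/15*a_D + 2/15*a_E + 4/15*a_F

Substituting a_A = 1 and a_F = 0, rearrange to (I - Q) a = r where r[i] = P(i -> A):
  [14/15, -1/5, -1/5, -4/15] . (a_B, a_C, a_D, a_E) = 1/15
  [-2/15, 11/15, -1/5, -1/15] . (a_B, a_C, a_D, a_E) = 1/5
  [-1/15, -1/5, 4/5, -1/3] . (a_B, a_C, a_D, a_E) = 1/5
  [-2/15, -1/5, -1/15, 13/15] . (a_B, a_C, a_D, a_E) = 1/5

Solving yields:
  a_B = 3937/8392
  a_C = 4827/8392
  a_D = 5327/8392
  a_E = 2033/4196

Starting state is C, so the absorption probability is a_C = 4827/8392.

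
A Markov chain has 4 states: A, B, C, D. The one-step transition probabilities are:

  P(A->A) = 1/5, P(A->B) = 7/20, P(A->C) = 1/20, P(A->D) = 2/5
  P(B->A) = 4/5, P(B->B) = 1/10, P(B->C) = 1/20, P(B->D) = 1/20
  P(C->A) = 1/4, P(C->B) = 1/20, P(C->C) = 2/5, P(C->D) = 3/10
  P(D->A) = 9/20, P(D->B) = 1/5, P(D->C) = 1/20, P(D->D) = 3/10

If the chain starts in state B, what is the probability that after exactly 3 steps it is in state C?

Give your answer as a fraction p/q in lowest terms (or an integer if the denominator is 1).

Computing P^3 by repeated multiplication:
P^1 =
  A: [1/5, 7/20, 1/20, 2/5]
  B: [4/5, 1/10, 1/20, 1/20]
  C: [1/4, 1/20, 2/5, 3/10]
  D: [9/20, 1/5, 1/20, 3/10]
P^2 =
  A: [41/80, 3/16, 27/400, 93/400]
  B: [11/40, 121/400, 27/400, 71/200]
  C: [13/40, 69/400, 19/100, 5/16]
  D: [159/400, 6/25, 27/400, 59/200]
P^3 =
  A: [187/500, 31/125, 589/8000, 487/1600]
  B: [3789/8000, 1607/8000, 589/8000, 403/1600]
  C: [3129/8000, 203/1000, 233/2000, 463/1600]
  D: [3369/8000, 451/2000, 589/8000, 1119/4000]

(P^3)[B -> C] = 589/8000

Answer: 589/8000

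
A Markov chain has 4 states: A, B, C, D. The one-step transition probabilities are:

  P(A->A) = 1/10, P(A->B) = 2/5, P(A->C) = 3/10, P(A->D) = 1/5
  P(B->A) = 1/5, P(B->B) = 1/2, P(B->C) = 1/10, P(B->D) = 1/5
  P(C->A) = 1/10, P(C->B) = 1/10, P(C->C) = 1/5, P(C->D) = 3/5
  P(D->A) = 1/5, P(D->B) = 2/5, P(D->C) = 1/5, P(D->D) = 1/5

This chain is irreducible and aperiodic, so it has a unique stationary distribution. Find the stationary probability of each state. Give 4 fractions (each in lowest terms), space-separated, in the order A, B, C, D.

The stationary distribution satisfies pi = pi * P, i.e.:
  pi_A = 1/10*pi_A + 1/5*pi_B + 1/10*pi_C + 1/5*pi_D
  pi_B = 2/5*pi_A + 1/2*pi_B + 1/10*pi_C + 2/5*pi_D
  pi_C = 3/10*pi_A + 1/10*pi_B + 1/5*pi_C + 1/5*pi_D
  pi_D = 1/5*pi_A + 1/5*pi_B + 3/5*pi_C + 1/5*pi_D
with normalization: pi_A + pi_B + pi_C + pi_D = 1.

Using the first 3 balance equations plus normalization, the linear system A*pi = b is:
  [-9/10, 1/5, 1/10, 1/5] . pi = 0
  [2/5, -1/2, 1/10, 2/5] . pi = 0
  [3/10, 1/10, -4/5, 1/5] . pi = 0
  [1, 1, 1, 1] . pi = 1

Solving yields:
  pi_A = 80/483
  pi_B = 62/161
  pi_C = 86/483
  pi_D = 131/483

Verification (pi * P):
  80/483*1/10 + 62/161*1/5 + 86/483*1/10 + 131/483*1/5 = 80/483 = pi_A  (ok)
  80/483*2/5 + 62/161*1/2 + 86/483*1/10 + 131/483*2/5 = 62/161 = pi_B  (ok)
  80/483*3/10 + 62/161*1/10 + 86/483*1/5 + 131/483*1/5 = 86/483 = pi_C  (ok)
  80/483*1/5 + 62/161*1/5 + 86/483*3/5 + 131/483*1/5 = 131/483 = pi_D  (ok)

Answer: 80/483 62/161 86/483 131/483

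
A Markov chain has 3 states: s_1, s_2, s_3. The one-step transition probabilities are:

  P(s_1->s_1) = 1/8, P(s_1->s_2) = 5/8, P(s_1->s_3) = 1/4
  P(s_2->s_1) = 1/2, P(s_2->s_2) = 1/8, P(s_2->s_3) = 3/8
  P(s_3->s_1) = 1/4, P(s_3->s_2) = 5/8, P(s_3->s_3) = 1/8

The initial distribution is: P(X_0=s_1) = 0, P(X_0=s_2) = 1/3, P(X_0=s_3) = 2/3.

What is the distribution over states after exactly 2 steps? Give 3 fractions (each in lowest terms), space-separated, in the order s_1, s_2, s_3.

Propagating the distribution step by step (d_{t+1} = d_t * P):
d_0 = (s_1=0, s_2=1/3, s_3=2/3)
  d_1[s_1] = 0*1/8 + 1/3*1/2 + 2/3*1/4 = 1/3
  d_1[s_2] = 0*5/8 + 1/3*1/8 + 2/3*5/8 = 11/24
  d_1[s_3] = 0*1/4 + 1/3*3/8 + 2/3*1/8 = 5/24
d_1 = (s_1=1/3, s_2=11/24, s_3=5/24)
  d_2[s_1] = 1/3*1/8 + 11/24*1/2 + 5/24*1/4 = 31/96
  d_2[s_2] = 1/3*5/8 + 11/24*1/8 + 5/24*5/8 = 19/48
  d_2[s_3] = 1/3*1/4 + 11/24*3/8 + 5/24*1/8 = 9/32
d_2 = (s_1=31/96, s_2=19/48, s_3=9/32)

Answer: 31/96 19/48 9/32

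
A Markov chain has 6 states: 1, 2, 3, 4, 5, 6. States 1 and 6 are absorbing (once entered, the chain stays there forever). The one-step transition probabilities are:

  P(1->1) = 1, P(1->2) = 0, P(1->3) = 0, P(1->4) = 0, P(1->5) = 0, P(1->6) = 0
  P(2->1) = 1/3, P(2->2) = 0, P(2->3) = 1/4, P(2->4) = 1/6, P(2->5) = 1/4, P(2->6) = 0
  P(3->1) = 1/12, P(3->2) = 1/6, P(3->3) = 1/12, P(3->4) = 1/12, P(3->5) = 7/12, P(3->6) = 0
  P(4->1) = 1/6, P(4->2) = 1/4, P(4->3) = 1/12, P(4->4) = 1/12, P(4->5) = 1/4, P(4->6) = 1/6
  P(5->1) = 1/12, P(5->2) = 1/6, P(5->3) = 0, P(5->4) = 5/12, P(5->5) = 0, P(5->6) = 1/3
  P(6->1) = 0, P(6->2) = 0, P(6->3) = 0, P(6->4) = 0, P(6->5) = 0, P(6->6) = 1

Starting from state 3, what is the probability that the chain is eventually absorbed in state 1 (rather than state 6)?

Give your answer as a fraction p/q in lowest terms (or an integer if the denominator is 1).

Let a_i = P(absorbed in 1 | start in state i).
Boundary conditions: a_1 = 1, a_6 = 0.
For each transient state i, a_i = sum_j P(i->j) * a_j:
  a_2 = 1/3*a_1 + 0*a_2 + 1/4*a_3 + 1/6*a_4 + 1/4*a_5 + 0*a_6
  a_3 = 1/12*a_1 + 1/6*a_2 + 1/12*a_3 + 1/12*a_4 + 7/12*a_5 + 0*a_6
  a_4 = 1/6*a_1 + 1/4*a_2 + 1/12*a_3 + 1/12*a_4 + 1/4*a_5 + 1/6*a_6
  a_5 = 1/12*a_1 + 1/6*a_2 + 0*a_3 + 5/12*a_4 + 0*a_5 + 1/3*a_6

Substituting a_1 = 1 and a_6 = 0, rearrange to (I - Q) a = r where r[i] = P(i -> 1):
  [1, -1/4, -1/6, -1/4] . (a_2, a_3, a_4, a_5) = 1/3
  [-1/6, 11/12, -1/12, -7/12] . (a_2, a_3, a_4, a_5) = 1/12
  [-1/4, -1/12, 11/12, -1/4] . (a_2, a_3, a_4, a_5) = 1/6
  [-1/6, 0, -5/12, 1] . (a_2, a_3, a_4, a_5) = 1/12

Solving yields:
  a_2 = 717/1103
  a_3 = 2841/5515
  a_4 = 2851/5515
  a_5 = 449/1103

Starting state is 3, so the absorption probability is a_3 = 2841/5515.

Answer: 2841/5515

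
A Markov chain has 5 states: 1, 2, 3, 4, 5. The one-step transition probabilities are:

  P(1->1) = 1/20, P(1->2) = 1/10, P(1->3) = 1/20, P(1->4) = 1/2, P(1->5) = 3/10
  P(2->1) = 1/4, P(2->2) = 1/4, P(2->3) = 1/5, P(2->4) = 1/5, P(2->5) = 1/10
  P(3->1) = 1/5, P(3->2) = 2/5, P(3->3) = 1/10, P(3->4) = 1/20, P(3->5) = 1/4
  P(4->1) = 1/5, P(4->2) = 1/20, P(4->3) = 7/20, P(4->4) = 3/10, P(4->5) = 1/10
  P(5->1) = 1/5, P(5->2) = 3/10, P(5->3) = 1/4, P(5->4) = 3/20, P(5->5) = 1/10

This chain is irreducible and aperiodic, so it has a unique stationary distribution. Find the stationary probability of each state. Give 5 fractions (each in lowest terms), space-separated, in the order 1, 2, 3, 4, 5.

The stationary distribution satisfies pi = pi * P, i.e.:
  pi_1 = 1/20*pi_1 + 1/4*pi_2 + 1/5*pi_3 + 1/5*pi_4 + 1/5*pi_5
  pi_2 = 1/10*pi_1 + 1/4*pi_2 + 2/5*pi_3 + 1/20*pi_4 + 3/10*pi_5
  pi_3 = 1/20*pi_1 + 1/5*pi_2 + 1/10*pi_3 + 7/20*pi_4 + 1/4*pi_5
  pi_4 = 1/2*pi_1 + 1/5*pi_2 + 1/20*pi_3 + 3/10*pi_4 + 3/20*pi_5
  pi_5 = 3/10*pi_1 + 1/10*pi_2 + 1/4*pi_3 + 1/10*pi_4 + 1/10*pi_5
with normalization: pi_1 + pi_2 + pi_3 + pi_4 + pi_5 = 1.

Using the first 4 balance equations plus normalization, the linear system A*pi = b is:
  [-19/20, 1/4, 1/5, 1/5, 1/5] . pi = 0
  [1/10, -3/4, 2/5, 1/20, 3/10] . pi = 0
  [1/20, 1/5, -9/10, 7/20, 1/4] . pi = 0
  [1/2, 1/5, 1/20, -7/10, 3/20] . pi = 0
  [1, 1, 1, 1, 1] . pi = 1

Solving yields:
  pi_1 = 36057/196883
  pi_2 = 41779/196883
  pi_3 = 38842/196883
  pi_4 = 47479/196883
  pi_5 = 32726/196883

Verification (pi * P):
  36057/196883*1/20 + 41779/196883*1/4 + 38842/196883*1/5 + 47479/196883*1/5 + 32726/196883*1/5 = 36057/196883 = pi_1  (ok)
  36057/196883*1/10 + 41779/196883*1/4 + 38842/196883*2/5 + 47479/196883*1/20 + 32726/196883*3/10 = 41779/196883 = pi_2  (ok)
  36057/196883*1/20 + 41779/196883*1/5 + 38842/196883*1/10 + 47479/196883*7/20 + 32726/196883*1/4 = 38842/196883 = pi_3  (ok)
  36057/196883*1/2 + 41779/196883*1/5 + 38842/196883*1/20 + 47479/196883*3/10 + 32726/196883*3/20 = 47479/196883 = pi_4  (ok)
  36057/196883*3/10 + 41779/196883*1/10 + 38842/196883*1/4 + 47479/196883*1/10 + 32726/196883*1/10 = 32726/196883 = pi_5  (ok)

Answer: 36057/196883 41779/196883 38842/196883 47479/196883 32726/196883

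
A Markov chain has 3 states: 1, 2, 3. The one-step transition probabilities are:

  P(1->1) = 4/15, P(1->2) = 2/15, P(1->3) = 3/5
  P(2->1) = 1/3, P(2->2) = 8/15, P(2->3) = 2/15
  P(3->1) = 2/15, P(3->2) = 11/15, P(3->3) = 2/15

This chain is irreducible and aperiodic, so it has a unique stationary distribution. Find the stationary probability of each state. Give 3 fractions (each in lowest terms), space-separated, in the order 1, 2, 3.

Answer: 23/87 125/261 67/261

Derivation:
The stationary distribution satisfies pi = pi * P, i.e.:
  pi_1 = 4/15*pi_1 + 1/3*pi_2 + 2/15*pi_3
  pi_2 = 2/15*pi_1 + 8/15*pi_2 + 11/15*pi_3
  pi_3 = 3/5*pi_1 + 2/15*pi_2 + 2/15*pi_3
with normalization: pi_1 + pi_2 + pi_3 = 1.

Using the first 2 balance equations plus normalization, the linear system A*pi = b is:
  [-11/15, 1/3, 2/15] . pi = 0
  [2/15, -7/15, 11/15] . pi = 0
  [1, 1, 1] . pi = 1

Solving yields:
  pi_1 = 23/87
  pi_2 = 125/261
  pi_3 = 67/261

Verification (pi * P):
  23/87*4/15 + 125/261*1/3 + 67/261*2/15 = 23/87 = pi_1  (ok)
  23/87*2/15 + 125/261*8/15 + 67/261*11/15 = 125/261 = pi_2  (ok)
  23/87*3/5 + 125/261*2/15 + 67/261*2/15 = 67/261 = pi_3  (ok)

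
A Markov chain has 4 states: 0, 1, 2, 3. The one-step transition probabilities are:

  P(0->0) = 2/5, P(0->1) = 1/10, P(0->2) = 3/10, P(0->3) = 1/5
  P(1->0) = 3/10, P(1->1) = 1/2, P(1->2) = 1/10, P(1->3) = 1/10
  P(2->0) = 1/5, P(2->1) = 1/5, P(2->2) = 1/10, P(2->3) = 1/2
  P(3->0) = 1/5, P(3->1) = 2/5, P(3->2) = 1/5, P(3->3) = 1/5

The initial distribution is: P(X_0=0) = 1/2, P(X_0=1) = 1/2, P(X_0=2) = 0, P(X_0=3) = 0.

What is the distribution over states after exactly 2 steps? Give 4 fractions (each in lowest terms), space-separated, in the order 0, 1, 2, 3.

Propagating the distribution step by step (d_{t+1} = d_t * P):
d_0 = (0=1/2, 1=1/2, 2=0, 3=0)
  d_1[0] = 1/2*2/5 + 1/2*3/10 + 0*1/5 + 0*1/5 = 7/20
  d_1[1] = 1/2*1/10 + 1/2*1/2 + 0*1/5 + 0*2/5 = 3/10
  d_1[2] = 1/2*3/10 + 1/2*1/10 + 0*1/10 + 0*1/5 = 1/5
  d_1[3] = 1/2*1/5 + 1/2*1/10 + 0*1/2 + 0*1/5 = 3/20
d_1 = (0=7/20, 1=3/10, 2=1/5, 3=3/20)
  d_2[0] = 7/20*2/5 + 3/10*3/10 + 1/5*1/5 + 3/20*1/5 = 3/10
  d_2[1] = 7/20*1/10 + 3/10*1/2 + 1/5*1/5 + 3/20*2/5 = 57/200
  d_2[2] = 7/20*3/10 + 3/10*1/10 + 1/5*1/10 + 3/20*1/5 = 37/200
  d_2[3] = 7/20*1/5 + 3/10*1/10 + 1/5*1/2 + 3/20*1/5 = 23/100
d_2 = (0=3/10, 1=57/200, 2=37/200, 3=23/100)

Answer: 3/10 57/200 37/200 23/100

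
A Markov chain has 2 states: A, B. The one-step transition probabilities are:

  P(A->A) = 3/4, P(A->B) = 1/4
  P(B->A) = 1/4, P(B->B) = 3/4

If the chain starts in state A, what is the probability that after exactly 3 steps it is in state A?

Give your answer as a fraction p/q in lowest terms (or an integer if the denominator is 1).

Computing P^3 by repeated multiplication:
P^1 =
  A: [3/4, 1/4]
  B: [1/4, 3/4]
P^2 =
  A: [5/8, 3/8]
  B: [3/8, 5/8]
P^3 =
  A: [9/16, 7/16]
  B: [7/16, 9/16]

(P^3)[A -> A] = 9/16

Answer: 9/16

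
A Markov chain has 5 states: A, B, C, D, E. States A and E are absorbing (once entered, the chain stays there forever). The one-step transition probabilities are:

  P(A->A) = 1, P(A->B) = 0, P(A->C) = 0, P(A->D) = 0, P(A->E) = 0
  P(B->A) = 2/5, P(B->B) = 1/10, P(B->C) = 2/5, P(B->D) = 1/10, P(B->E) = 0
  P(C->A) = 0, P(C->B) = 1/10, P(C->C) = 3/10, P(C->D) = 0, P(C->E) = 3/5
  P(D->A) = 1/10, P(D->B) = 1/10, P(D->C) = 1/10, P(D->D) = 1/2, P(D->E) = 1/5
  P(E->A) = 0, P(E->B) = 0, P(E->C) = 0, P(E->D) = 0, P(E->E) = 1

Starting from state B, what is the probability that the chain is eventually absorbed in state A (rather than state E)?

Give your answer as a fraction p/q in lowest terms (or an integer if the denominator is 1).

Let a_i = P(absorbed in A | start in state i).
Boundary conditions: a_A = 1, a_E = 0.
For each transient state i, a_i = sum_j P(i->j) * a_j:
  a_B = 2/5*a_A + 1/10*a_B + 2/5*a_C + 1/10*a_D + 0*a_E
  a_C = 0*a_A + 1/10*a_B + 3/10*a_C + 0*a_D + 3/5*a_E
  a_D = 1/10*a_A + 1/10*a_B + 1/10*a_C + 1/2*a_D + 1/5*a_E

Substituting a_A = 1 and a_E = 0, rearrange to (I - Q) a = r where r[i] = P(i -> A):
  [9/10, -2/5, -1/10] . (a_B, a_C, a_D) = 2/5
  [-1/10, 7/10, 0] . (a_B, a_C, a_D) = 0
  [-1/10, -1/10, 1/2] . (a_B, a_C, a_D) = 1/10

Solving yields:
  a_B = 21/41
  a_C = 3/41
  a_D = 13/41

Starting state is B, so the absorption probability is a_B = 21/41.

Answer: 21/41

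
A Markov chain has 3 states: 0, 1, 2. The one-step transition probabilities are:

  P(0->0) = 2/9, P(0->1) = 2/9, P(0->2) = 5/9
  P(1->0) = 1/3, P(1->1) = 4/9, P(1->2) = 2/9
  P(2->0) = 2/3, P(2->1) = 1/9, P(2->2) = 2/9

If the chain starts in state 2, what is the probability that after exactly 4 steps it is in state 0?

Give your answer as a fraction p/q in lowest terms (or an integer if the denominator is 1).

Answer: 32/81

Derivation:
Computing P^4 by repeated multiplication:
P^1 =
  0: [2/9, 2/9, 5/9]
  1: [1/3, 4/9, 2/9]
  2: [2/3, 1/9, 2/9]
P^2 =
  0: [40/81, 17/81, 8/27]
  1: [10/27, 8/27, 1/3]
  2: [1/3, 2/9, 4/9]
P^3 =
  0: [275/729, 172/729, 94/243]
  1: [98/243, 61/243, 28/81]
  2: [4/9, 2/9, 1/3]
P^4 =
  0: [2758/6561, 1520/6561, 761/2187]
  1: [883/2187, 524/2187, 260/729]
  2: [32/81, 19/81, 10/27]

(P^4)[2 -> 0] = 32/81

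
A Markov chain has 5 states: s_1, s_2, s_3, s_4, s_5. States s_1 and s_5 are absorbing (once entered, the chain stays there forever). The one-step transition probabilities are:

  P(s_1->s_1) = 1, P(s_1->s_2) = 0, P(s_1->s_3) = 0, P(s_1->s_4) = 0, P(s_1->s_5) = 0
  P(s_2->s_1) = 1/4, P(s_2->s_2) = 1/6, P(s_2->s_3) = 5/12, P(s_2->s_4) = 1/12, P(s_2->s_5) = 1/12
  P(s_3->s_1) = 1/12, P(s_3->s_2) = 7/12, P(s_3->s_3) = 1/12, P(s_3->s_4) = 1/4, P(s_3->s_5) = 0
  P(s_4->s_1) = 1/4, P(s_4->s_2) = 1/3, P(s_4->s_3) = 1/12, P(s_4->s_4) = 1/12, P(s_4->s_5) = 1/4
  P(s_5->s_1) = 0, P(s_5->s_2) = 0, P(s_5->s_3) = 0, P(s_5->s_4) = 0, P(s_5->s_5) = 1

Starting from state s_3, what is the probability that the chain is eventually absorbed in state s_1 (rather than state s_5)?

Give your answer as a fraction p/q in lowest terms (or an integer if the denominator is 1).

Let a_i = P(absorbed in s_1 | start in state i).
Boundary conditions: a_s_1 = 1, a_s_5 = 0.
For each transient state i, a_i = sum_j P(i->j) * a_j:
  a_s_2 = 1/4*a_s_1 + 1/6*a_s_2 + 5/12*a_s_3 + 1/12*a_s_4 + 1/12*a_s_5
  a_s_3 = 1/12*a_s_1 + 7/12*a_s_2 + 1/12*a_s_3 + 1/4*a_s_4 + 0*a_s_5
  a_s_4 = 1/4*a_s_1 + 1/3*a_s_2 + 1/12*a_s_3 + 1/12*a_s_4 + 1/4*a_s_5

Substituting a_s_1 = 1 and a_s_5 = 0, rearrange to (I - Q) a = r where r[i] = P(i -> s_1):
  [5/6, -5/12, -1/12] . (a_s_2, a_s_3, a_s_4) = 1/4
  [-7/12, 11/12, -1/4] . (a_s_2, a_s_3, a_s_4) = 1/12
  [-1/3, -1/12, 11/12] . (a_s_2, a_s_3, a_s_4) = 1/4

Solving yields:
  a_s_2 = 122/171
  a_s_3 = 121/171
  a_s_4 = 34/57

Starting state is s_3, so the absorption probability is a_s_3 = 121/171.

Answer: 121/171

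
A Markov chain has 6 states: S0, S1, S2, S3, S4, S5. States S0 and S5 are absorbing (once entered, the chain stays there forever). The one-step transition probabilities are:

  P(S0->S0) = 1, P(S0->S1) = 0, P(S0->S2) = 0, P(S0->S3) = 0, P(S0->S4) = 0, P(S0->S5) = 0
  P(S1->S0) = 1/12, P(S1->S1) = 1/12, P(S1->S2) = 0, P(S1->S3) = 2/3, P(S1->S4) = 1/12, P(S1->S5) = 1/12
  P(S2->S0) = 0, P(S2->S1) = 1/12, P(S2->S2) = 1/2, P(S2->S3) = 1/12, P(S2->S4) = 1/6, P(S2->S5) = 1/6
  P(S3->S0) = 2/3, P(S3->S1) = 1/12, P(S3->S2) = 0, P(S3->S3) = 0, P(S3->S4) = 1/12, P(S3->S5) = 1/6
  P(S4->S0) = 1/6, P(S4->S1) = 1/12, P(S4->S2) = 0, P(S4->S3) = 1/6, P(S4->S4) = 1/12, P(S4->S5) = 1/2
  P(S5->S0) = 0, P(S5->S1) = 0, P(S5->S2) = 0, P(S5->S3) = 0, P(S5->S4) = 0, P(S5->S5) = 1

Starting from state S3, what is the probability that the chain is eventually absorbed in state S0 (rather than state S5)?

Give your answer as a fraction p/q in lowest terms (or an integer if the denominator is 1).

Let a_i = P(absorbed in S0 | start in state i).
Boundary conditions: a_S0 = 1, a_S5 = 0.
For each transient state i, a_i = sum_j P(i->j) * a_j:
  a_S1 = 1/12*a_S0 + 1/12*a_S1 + 0*a_S2 + 2/3*a_S3 + 1/12*a_S4 + 1/12*a_S5
  a_S2 = 0*a_S0 + 1/12*a_S1 + 1/2*a_S2 + 1/12*a_S3 + 1/6*a_S4 + 1/6*a_S5
  a_S3 = 2/3*a_S0 + 1/12*a_S1 + 0*a_S2 + 0*a_S3 + 1/12*a_S4 + 1/6*a_S5
  a_S4 = 1/6*a_S0 + 1/12*a_S1 + 0*a_S2 + 1/6*a_S3 + 1/12*a_S4 + 1/2*a_S5

Substituting a_S0 = 1 and a_S5 = 0, rearrange to (I - Q) a = r where r[i] = P(i -> S0):
  [11/12, 0, -2/3, -1/12] . (a_S1, a_S2, a_S3, a_S4) = 1/12
  [-1/12, 1/2, -1/12, -1/6] . (a_S1, a_S2, a_S3, a_S4) = 0
  [-1/12, 0, 1, -1/12] . (a_S1, a_S2, a_S3, a_S4) = 2/3
  [-1/12, 0, -1/6, 11/12] . (a_S1, a_S2, a_S3, a_S4) = 1/6

Solving yields:
  a_S1 = 89/132
  a_S2 = 289/792
  a_S3 = 83/110
  a_S4 = 251/660

Starting state is S3, so the absorption probability is a_S3 = 83/110.

Answer: 83/110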